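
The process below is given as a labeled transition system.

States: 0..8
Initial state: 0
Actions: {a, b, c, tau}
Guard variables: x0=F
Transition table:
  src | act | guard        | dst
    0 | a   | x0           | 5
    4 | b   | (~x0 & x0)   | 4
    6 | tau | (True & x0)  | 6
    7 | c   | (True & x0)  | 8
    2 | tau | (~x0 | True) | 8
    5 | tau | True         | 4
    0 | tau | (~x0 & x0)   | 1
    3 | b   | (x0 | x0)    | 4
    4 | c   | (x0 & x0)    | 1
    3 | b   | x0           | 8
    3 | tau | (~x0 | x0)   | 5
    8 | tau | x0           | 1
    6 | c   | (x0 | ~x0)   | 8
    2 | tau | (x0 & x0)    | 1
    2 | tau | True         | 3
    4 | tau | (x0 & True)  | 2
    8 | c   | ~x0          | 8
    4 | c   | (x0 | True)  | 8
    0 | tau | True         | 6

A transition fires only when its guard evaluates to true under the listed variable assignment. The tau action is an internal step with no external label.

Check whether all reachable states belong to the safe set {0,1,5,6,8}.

Answer: INVARIANT HOLDS

Analysis:
Safe = {0,1,5,6,8}
Reachable = {0,6,8}
  0: ✓
  6: ✓
  8: ✓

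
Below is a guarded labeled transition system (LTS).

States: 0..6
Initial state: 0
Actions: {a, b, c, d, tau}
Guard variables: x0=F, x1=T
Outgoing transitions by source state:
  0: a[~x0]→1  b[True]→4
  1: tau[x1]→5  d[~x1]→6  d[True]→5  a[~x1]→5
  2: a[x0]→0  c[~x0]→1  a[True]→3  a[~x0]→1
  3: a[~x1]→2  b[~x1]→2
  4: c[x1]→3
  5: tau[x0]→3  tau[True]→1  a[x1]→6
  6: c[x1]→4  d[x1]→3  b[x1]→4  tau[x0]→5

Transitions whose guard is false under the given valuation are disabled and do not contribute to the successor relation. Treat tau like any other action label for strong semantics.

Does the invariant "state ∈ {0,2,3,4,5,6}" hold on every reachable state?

Answer: INVARIANT VIOLATED at state 1

Working:
Inv-set: {0,2,3,4,5,6}
R = {0,1,3,4,5,6}
  0: ok
  1: outside
  3: ok
  4: ok
  5: ok
  6: ok
reach 1 via a — violates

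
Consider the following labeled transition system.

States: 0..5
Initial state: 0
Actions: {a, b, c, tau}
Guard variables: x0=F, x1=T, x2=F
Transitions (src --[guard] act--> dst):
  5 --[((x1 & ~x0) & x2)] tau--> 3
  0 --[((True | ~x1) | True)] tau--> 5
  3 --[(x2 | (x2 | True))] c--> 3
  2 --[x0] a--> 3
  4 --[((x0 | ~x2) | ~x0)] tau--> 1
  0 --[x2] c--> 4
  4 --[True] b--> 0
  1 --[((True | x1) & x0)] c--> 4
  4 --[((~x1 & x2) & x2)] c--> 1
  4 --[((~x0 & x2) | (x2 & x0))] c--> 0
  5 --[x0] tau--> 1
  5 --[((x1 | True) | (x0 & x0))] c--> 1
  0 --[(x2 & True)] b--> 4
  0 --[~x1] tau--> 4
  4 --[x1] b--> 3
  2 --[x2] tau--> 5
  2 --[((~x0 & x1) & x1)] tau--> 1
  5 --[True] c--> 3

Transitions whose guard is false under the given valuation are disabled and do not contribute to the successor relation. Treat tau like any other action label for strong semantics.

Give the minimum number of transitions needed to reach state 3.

Layered search for 3:
  L0 = {0}
  L1 = {5}
  L2 = {1,3}
3 enters at depth 2; path tau·c

Answer: 2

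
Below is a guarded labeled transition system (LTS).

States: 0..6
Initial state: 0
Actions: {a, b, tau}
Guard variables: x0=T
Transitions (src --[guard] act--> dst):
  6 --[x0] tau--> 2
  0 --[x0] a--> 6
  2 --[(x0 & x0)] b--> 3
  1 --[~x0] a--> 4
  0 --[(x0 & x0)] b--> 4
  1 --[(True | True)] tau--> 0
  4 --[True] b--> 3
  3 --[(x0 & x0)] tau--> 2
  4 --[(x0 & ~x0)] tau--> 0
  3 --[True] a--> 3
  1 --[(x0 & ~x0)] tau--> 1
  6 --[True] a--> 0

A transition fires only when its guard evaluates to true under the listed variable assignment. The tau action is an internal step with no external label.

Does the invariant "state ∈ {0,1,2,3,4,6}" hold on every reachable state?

Safe = {0,1,2,3,4,6}
Reach set: {0,2,3,4,6}
  0: ok
  2: ok
  3: ok
  4: ok
  6: ok

Answer: INVARIANT HOLDS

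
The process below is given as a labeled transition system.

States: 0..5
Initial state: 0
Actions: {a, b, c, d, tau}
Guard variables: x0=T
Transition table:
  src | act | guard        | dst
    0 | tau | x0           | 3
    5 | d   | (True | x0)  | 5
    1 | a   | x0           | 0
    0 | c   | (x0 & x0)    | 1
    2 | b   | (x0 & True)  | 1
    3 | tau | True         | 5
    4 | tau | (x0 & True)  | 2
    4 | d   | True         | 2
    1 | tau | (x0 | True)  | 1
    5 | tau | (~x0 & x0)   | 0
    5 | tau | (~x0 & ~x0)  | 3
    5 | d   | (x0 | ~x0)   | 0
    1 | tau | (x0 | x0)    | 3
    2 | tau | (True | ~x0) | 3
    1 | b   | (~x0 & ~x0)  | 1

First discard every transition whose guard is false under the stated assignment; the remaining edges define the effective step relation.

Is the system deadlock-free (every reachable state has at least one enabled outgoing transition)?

Answer: DEADLOCK-FREE

Analysis:
R = {0,1,3,5}
  0: c→1  tau→3  [2 exit(s)]
  1: a→0  tau→1  tau→3  [3 exit(s)]
  3: tau→5  [1 exit(s)]
  5: d→0  d→5  [2 exit(s)]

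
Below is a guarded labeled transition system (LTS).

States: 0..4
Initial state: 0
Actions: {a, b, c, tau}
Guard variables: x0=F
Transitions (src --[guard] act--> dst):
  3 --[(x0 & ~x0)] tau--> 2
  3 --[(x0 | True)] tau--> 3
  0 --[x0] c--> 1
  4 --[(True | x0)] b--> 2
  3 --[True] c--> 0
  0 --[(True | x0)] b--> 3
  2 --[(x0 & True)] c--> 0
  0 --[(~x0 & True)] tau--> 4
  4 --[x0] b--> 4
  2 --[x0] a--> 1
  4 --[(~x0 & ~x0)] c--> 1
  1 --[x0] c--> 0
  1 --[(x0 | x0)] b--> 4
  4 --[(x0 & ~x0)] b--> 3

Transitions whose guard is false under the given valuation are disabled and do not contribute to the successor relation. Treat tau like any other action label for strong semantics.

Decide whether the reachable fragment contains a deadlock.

Reach set: {0,1,2,3,4}
  0: b→3  tau→4  [2 out]
  1: ∅  [STUCK]
  2: ∅  [STUCK]
  3: c→0  tau→3  [2 out]
  4: b→2  c→1  [2 out]
Path to 1: tau·c

Answer: DEADLOCK at state 1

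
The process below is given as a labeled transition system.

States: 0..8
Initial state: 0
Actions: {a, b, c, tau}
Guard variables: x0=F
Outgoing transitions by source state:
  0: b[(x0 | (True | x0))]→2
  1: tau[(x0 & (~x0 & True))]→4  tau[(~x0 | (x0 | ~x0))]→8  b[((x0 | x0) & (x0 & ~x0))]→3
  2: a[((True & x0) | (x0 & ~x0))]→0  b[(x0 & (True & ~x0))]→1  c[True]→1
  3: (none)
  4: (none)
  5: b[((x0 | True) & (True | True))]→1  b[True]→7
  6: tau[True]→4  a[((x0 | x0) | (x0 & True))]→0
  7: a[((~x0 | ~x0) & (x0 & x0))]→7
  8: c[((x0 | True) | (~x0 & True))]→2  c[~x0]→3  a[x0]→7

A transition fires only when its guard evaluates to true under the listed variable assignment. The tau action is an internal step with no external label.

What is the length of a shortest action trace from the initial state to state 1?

BFS to 1:
  depth 0: {0}
  depth 1: {2}
  depth 2: {1}
1 enters at depth 2; path b·c

Answer: 2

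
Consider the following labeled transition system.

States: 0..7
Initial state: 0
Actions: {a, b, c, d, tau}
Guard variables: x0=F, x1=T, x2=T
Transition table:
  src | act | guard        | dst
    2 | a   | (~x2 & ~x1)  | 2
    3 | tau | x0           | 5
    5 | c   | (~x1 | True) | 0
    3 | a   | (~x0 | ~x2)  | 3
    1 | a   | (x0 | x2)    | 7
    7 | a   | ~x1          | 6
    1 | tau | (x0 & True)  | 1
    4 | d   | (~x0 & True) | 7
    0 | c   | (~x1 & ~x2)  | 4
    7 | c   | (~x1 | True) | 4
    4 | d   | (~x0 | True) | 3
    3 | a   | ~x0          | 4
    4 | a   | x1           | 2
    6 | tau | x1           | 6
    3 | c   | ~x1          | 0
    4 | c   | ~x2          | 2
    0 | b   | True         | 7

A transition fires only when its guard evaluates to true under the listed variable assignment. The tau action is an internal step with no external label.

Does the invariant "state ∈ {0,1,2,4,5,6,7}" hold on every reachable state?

Answer: INVARIANT VIOLATED at state 3

Analysis:
Safe = {0,1,2,4,5,6,7}
Reachable = {0,2,3,4,7}
  0: ok
  2: ok
  3: ✗ unsafe
  4: ok
  7: ok
witness against invariant: b·c·d → 3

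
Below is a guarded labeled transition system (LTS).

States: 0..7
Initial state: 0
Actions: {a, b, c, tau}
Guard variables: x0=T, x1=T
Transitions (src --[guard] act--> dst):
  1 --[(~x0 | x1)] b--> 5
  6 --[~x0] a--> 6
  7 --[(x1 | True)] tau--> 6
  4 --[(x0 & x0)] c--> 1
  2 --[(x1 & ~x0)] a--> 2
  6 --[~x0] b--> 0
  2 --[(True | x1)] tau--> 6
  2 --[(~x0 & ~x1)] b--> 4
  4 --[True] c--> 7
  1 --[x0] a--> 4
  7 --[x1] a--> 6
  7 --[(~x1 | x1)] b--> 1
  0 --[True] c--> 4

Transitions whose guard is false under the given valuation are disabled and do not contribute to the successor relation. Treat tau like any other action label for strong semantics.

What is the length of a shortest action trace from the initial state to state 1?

BFS to 1:
  depth 0: {0}
  depth 1: {4}
  depth 2: {1,7}
depth(1)=2, e.g. c·c

Answer: 2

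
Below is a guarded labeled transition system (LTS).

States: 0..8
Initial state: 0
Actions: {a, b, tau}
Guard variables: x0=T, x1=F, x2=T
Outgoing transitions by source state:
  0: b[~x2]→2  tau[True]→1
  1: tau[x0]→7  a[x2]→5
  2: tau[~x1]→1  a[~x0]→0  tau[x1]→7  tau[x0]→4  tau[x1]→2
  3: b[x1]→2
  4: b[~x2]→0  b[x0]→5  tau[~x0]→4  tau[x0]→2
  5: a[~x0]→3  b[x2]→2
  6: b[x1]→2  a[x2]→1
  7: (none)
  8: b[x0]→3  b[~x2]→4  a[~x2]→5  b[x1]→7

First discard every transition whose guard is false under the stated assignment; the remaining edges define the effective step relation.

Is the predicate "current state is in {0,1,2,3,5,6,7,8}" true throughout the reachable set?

Safe = {0,1,2,3,5,6,7,8}
Reach set: {0,1,2,4,5,7}
  0: ok
  1: ok
  2: ok
  4: ✗ unsafe
  5: ok
  7: ok
reach 4 via tau·a·b·tau — violates

Answer: INVARIANT VIOLATED at state 4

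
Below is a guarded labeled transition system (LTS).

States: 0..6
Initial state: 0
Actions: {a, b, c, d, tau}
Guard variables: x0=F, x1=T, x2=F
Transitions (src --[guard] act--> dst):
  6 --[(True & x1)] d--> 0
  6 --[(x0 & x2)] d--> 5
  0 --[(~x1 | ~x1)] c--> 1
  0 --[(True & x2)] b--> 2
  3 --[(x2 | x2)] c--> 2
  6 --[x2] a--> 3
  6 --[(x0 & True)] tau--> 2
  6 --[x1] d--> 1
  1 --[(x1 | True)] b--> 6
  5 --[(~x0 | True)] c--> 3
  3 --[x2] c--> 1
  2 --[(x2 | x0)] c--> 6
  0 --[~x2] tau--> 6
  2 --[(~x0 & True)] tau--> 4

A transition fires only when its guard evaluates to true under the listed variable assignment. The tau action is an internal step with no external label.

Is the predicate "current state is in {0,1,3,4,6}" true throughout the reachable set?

Allowed set {0,1,3,4,6}
Reachable = {0,1,6}
  0: ✓
  1: ✓
  6: ✓

Answer: INVARIANT HOLDS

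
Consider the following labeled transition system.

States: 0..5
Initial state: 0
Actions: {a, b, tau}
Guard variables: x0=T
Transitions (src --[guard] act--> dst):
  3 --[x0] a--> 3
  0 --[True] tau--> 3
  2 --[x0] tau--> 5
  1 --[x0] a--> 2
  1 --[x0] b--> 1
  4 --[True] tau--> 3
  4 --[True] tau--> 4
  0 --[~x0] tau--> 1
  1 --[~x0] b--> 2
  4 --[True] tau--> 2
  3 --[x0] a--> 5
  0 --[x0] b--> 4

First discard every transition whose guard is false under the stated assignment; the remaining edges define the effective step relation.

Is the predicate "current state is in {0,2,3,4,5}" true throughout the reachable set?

Allowed set {0,2,3,4,5}
Reachable = {0,2,3,4,5}
  0: safe
  2: safe
  3: safe
  4: safe
  5: safe

Answer: INVARIANT HOLDS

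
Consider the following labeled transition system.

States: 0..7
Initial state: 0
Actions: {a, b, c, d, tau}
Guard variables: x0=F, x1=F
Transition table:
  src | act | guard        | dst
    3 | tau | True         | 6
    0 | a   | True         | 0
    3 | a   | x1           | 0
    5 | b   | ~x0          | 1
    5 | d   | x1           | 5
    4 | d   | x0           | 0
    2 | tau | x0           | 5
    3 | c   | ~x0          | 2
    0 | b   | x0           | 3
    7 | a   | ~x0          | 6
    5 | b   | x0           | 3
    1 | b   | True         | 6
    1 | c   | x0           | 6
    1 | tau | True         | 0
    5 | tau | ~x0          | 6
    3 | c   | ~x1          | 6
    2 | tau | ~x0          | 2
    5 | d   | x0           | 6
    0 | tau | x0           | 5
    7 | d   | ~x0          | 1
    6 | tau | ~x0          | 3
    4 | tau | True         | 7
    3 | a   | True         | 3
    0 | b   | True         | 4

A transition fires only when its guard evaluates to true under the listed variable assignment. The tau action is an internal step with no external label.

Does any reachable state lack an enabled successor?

R = {0,1,2,3,4,6,7}
  0: a→0  b→4  [deg 2]
  1: b→6  tau→0  [deg 2]
  2: tau→2  [deg 1]
  3: a→3  c→2  c→6  tau→6  [deg 4]
  4: tau→7  [deg 1]
  6: tau→3  [deg 1]
  7: a→6  d→1  [deg 2]

Answer: DEADLOCK-FREE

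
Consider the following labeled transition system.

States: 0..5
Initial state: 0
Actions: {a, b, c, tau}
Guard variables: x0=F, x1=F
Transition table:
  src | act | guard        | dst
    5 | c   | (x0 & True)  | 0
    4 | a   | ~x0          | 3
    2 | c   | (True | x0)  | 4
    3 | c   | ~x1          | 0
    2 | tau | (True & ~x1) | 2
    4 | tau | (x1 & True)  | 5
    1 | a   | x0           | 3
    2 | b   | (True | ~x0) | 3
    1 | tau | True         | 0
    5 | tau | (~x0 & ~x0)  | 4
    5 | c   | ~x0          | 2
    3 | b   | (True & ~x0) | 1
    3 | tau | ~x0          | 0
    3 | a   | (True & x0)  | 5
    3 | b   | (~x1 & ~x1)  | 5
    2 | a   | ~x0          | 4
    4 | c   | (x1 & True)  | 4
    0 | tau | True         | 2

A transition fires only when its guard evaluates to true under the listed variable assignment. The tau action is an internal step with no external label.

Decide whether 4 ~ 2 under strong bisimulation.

Bisimulation quotient by refinement:
  P[0] = {{0,1,2,3,4,5}}
  P[1] = {{0,1},{2},{3},{4},{5}}
  P[2] = {{0},{1},{2},{3},{4},{5}}
6 equivalence class(es) (converged in 3)
[4]={4}  [2]={2}

Answer: NOT BISIMILAR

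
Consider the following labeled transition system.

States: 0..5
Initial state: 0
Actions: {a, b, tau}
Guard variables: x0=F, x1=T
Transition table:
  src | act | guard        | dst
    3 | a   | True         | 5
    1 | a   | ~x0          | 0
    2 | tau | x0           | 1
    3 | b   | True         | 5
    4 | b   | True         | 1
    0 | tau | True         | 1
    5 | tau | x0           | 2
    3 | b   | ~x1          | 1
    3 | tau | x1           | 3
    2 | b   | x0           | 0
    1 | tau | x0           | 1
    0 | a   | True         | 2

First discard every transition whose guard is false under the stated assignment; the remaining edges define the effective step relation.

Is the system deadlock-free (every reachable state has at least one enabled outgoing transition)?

Reachable = {0,1,2}
  0: a→2  tau→1  [deg 2]
  1: a→0  [deg 1]
  2: ∅  [deadlock]
witness 2: a

Answer: DEADLOCK at state 2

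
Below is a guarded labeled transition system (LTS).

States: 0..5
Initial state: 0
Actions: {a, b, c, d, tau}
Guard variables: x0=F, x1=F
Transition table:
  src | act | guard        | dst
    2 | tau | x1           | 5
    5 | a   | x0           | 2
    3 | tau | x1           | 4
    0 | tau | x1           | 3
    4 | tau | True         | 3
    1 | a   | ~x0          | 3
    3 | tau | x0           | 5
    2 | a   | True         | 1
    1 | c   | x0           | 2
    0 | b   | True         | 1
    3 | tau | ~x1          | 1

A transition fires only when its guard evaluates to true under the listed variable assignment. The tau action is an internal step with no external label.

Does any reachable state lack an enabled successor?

Answer: DEADLOCK-FREE

Working:
Reachable = {0,1,3}
  0: b→1  [1 out]
  1: a→3  [1 out]
  3: tau→1  [1 out]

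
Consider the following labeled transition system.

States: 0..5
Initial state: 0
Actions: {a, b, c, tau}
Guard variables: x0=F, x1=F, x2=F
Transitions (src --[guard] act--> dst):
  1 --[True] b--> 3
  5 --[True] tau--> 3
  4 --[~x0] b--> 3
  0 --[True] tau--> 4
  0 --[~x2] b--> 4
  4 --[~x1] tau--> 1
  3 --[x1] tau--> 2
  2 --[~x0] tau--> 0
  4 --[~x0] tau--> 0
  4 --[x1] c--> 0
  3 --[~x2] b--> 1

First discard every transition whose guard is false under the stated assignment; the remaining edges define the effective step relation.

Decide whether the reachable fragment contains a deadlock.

Answer: DEADLOCK-FREE

Analysis:
Reach set: {0,1,3,4}
  0: b→4  tau→4  [deg 2]
  1: b→3  [deg 1]
  3: b→1  [deg 1]
  4: b→3  tau→0  tau→1  [deg 3]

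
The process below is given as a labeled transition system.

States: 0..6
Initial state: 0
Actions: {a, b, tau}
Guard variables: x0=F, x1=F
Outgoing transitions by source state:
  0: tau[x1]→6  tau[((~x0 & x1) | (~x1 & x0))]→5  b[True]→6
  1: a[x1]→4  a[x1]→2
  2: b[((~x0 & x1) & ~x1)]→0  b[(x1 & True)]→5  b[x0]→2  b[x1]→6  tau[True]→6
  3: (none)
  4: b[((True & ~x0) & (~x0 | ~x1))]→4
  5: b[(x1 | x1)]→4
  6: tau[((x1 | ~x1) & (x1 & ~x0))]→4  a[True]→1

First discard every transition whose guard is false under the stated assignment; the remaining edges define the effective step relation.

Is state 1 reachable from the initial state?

Answer: REACHABLE

Working:
After dropping false guards: 4 live edges.
Layer 0: {0}
Layer 1: {6}  cumulative {0,6}
Layer 2: {1}  cumulative {0,1,6}
R = {0,1,6}
trace reaching 1: b·a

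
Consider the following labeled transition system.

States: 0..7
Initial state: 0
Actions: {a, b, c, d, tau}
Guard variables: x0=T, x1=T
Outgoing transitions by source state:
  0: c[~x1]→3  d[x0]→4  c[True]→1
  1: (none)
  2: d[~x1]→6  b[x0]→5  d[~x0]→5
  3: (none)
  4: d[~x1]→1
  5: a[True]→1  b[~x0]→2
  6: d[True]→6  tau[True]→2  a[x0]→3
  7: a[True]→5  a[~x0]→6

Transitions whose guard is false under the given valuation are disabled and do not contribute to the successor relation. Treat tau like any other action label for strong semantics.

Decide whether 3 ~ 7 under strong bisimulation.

Answer: NOT BISIMILAR

Analysis:
Refine partition for ~:
  P[0] = {{0,1,2,3,4,5,6,7}}
  P[1] = {{0},{1,3,4},{2},{5,7},{6}}
  P[2] = {{0},{1,3,4},{2},{5},{6},{7}}
Fixed point at round 3; 6 class(es).
[3]={1,3,4}  [7]={7}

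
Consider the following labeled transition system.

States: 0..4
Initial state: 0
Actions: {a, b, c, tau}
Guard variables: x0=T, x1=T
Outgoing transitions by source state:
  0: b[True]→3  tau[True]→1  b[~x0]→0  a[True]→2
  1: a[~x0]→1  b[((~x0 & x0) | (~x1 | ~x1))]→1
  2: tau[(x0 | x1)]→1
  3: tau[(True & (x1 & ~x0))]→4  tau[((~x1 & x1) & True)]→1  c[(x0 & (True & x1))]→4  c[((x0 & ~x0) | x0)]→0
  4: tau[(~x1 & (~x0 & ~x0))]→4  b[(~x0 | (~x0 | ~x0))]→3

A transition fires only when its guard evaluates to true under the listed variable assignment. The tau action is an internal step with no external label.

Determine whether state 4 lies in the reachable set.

Answer: REACHABLE

Working:
Guard filter leaves 6 enabled edge(s).
L0 = {0}
L1 = {1,2,3}  now seen {0,1,2,3}
L2 = {4}  now seen {0,1,2,3,4}
Reachable = {0,1,2,3,4}
trace reaching 4: b·c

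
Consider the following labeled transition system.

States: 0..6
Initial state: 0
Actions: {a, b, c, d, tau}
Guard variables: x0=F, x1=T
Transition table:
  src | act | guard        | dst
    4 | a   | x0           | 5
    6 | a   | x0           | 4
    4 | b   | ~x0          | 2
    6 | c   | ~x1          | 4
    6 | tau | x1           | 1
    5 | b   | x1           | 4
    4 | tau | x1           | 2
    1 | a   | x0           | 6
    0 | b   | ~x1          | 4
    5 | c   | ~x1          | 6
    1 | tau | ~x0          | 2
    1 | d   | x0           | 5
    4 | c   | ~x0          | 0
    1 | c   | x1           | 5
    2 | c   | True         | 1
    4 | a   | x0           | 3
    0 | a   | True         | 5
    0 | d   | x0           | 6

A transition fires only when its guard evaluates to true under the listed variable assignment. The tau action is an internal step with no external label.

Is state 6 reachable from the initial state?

After dropping false guards: 9 live edges.
Layer 0: {0}
Layer 1: {5}  total {0,5}
Layer 2: {4}  total {0,4,5}
Layer 3: {2}  total {0,2,4,5}
Layer 4: {1}  total {0,1,2,4,5}
Reach set: {0,1,2,4,5}

Answer: UNREACHABLE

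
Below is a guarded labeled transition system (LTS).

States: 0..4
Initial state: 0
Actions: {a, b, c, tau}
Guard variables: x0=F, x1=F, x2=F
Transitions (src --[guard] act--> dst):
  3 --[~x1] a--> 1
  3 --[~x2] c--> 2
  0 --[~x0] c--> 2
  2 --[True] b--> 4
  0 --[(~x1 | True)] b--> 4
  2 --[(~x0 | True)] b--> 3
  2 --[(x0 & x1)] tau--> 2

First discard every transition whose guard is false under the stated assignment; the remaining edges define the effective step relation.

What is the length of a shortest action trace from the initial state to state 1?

Answer: 3

Trace:
BFS to 1:
  depth 0: {0}
  depth 1: {2,4}
  depth 2: {3}
  depth 3: {1}
1 enters at depth 3; path c·b·a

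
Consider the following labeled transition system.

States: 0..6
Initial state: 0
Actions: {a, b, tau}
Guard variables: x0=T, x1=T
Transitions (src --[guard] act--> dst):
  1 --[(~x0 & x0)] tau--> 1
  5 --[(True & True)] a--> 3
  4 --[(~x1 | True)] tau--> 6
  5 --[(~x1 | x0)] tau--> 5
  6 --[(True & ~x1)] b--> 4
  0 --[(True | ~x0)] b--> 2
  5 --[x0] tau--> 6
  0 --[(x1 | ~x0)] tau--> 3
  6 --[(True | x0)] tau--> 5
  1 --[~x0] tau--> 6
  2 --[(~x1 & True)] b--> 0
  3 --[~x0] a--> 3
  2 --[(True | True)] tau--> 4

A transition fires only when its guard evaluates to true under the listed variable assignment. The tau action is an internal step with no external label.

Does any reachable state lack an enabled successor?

Answer: DEADLOCK at state 3

Trace:
Reachable = {0,2,3,4,5,6}
  0: b→2  tau→3  [deg 2]
  2: tau→4  [deg 1]
  3: ∅  [deadlock]
  4: tau→6  [deg 1]
  5: a→3  tau→5  tau→6  [deg 3]
  6: tau→5  [deg 1]
witness 3: tau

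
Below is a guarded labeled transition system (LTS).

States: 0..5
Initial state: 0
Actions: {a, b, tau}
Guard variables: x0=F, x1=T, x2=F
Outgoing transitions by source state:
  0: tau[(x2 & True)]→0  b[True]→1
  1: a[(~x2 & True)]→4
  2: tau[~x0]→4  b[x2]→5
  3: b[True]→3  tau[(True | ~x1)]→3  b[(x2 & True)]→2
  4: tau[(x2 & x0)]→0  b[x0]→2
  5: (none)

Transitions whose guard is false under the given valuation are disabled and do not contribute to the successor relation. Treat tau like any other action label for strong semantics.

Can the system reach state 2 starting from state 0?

After dropping false guards: 5 live edges.
L0 = {0}
L1 = {1}  cumulative {0,1}
L2 = {4}  cumulative {0,1,4}
Reachable = {0,1,4}

Answer: UNREACHABLE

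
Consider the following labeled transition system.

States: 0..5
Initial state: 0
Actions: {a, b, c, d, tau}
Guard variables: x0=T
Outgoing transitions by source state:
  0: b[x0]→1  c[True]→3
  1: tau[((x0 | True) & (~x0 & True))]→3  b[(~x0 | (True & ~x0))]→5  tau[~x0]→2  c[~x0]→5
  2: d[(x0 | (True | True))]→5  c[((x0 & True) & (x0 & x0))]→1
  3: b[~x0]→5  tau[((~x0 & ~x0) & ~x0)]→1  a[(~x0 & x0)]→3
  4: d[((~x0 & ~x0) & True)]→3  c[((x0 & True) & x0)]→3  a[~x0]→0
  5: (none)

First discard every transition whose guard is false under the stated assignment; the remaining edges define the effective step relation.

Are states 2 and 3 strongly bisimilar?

Answer: NOT BISIMILAR

Working:
Bisimulation quotient by refinement:
  π0 = {{0,1,2,3,4,5}}
  π1 = {{0},{1,3,5},{2},{4}}
stable after 2 split(s): 4 block(s)
class of 2: {2}; class of 3: {1,3,5}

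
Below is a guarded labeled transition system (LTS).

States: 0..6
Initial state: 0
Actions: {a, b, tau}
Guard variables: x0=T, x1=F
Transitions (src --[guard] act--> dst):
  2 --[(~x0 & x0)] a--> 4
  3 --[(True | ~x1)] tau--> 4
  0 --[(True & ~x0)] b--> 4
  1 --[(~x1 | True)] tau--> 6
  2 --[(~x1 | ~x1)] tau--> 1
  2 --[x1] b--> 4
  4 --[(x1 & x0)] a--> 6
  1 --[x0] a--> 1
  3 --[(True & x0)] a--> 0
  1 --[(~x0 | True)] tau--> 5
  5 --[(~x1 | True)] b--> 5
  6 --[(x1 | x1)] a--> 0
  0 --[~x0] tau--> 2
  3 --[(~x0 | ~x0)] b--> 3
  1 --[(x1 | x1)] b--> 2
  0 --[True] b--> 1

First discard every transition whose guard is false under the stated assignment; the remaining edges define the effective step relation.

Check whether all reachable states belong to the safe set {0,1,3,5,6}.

Answer: INVARIANT HOLDS

Trace:
Inv-set: {0,1,3,5,6}
Reachable = {0,1,5,6}
  0: ✓
  1: ✓
  5: ✓
  6: ✓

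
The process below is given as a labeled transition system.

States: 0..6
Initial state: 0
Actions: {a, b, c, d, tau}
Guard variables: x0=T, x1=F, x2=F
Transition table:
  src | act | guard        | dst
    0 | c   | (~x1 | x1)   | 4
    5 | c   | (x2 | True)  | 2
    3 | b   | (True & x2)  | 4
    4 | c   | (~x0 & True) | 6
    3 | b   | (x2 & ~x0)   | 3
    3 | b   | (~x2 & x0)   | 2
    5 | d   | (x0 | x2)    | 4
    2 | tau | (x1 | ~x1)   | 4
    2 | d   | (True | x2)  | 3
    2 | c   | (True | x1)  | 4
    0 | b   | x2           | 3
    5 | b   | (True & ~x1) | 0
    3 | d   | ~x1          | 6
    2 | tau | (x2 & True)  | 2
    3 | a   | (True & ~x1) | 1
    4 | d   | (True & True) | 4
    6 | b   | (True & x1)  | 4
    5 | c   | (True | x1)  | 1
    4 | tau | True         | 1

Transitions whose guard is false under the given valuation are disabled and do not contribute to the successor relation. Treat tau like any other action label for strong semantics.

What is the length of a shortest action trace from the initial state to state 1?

BFS to 1:
  L0 = {0}
  L1 = {4}
  L2 = {1}
1 enters at depth 2; path c·tau

Answer: 2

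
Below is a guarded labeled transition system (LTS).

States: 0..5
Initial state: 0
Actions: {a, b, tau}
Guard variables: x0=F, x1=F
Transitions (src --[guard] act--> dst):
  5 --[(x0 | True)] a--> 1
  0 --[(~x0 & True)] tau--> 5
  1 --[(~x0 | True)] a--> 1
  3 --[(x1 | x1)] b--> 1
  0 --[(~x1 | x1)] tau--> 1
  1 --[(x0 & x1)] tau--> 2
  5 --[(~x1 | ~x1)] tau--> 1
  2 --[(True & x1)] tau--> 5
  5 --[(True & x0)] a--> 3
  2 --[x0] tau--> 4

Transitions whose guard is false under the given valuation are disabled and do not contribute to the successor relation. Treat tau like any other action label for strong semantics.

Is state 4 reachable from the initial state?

Answer: UNREACHABLE

Analysis:
5 transition(s) survive guard evaluation.
L0 = {0}
L1 = {1,5}  cumulative {0,1,5}
Reach set: {0,1,5}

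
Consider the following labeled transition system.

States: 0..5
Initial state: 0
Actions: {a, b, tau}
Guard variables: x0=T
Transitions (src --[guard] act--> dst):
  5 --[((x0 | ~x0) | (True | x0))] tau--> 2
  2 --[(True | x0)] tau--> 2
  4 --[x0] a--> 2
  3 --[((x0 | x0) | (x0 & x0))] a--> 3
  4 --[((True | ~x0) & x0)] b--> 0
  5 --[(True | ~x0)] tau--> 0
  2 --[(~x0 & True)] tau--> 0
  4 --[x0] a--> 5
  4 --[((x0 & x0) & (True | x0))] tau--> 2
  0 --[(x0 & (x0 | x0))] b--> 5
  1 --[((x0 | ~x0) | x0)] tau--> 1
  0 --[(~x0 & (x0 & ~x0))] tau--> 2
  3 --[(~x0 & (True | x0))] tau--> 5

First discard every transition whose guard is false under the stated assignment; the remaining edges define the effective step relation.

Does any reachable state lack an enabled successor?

Answer: DEADLOCK-FREE

Trace:
Reachable = {0,2,5}
  0: b→5  [1 out]
  2: tau→2  [1 out]
  5: tau→0  tau→2  [2 out]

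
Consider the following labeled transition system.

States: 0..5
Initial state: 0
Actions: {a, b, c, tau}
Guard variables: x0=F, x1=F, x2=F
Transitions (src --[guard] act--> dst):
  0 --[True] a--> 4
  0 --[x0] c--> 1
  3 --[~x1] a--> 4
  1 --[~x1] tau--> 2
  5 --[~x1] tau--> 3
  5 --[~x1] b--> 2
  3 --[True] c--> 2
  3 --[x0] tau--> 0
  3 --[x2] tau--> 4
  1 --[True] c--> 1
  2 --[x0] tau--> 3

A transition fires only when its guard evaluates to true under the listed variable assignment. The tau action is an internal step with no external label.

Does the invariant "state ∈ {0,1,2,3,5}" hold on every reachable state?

Answer: INVARIANT VIOLATED at state 4

Working:
Allowed set {0,1,2,3,5}
R = {0,4}
  0: ok
  4: VIOLATES
reach 4 via a — violates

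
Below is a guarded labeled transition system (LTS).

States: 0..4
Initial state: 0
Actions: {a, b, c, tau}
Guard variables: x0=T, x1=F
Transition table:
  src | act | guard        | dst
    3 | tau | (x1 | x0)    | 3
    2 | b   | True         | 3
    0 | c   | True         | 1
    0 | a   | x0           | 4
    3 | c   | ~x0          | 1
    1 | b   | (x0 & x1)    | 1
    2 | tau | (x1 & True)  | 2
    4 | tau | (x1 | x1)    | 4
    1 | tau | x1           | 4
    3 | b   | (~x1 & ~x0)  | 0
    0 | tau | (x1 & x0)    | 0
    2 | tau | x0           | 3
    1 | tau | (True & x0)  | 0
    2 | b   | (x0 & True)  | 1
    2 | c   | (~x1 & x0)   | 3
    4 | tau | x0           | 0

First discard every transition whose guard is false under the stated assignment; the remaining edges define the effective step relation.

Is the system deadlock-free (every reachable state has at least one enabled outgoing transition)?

Answer: DEADLOCK-FREE

Trace:
Reachable = {0,1,4}
  0: a→4  c→1  [2 out]
  1: tau→0  [1 out]
  4: tau→0  [1 out]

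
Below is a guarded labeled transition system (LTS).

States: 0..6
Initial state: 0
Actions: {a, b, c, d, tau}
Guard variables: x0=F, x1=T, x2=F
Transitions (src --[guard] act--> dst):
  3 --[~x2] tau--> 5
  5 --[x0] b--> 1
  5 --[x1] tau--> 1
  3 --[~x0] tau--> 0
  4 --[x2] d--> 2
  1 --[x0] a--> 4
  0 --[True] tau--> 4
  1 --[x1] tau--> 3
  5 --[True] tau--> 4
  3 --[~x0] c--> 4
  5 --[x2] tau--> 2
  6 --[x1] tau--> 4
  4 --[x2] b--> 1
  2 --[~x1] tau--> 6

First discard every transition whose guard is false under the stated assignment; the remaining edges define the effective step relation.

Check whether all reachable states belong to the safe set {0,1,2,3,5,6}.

Answer: INVARIANT VIOLATED at state 4

Analysis:
Allowed set {0,1,2,3,5,6}
Reach set: {0,4}
  0: ✓
  4: ✗ unsafe
counterexample path to 4: tau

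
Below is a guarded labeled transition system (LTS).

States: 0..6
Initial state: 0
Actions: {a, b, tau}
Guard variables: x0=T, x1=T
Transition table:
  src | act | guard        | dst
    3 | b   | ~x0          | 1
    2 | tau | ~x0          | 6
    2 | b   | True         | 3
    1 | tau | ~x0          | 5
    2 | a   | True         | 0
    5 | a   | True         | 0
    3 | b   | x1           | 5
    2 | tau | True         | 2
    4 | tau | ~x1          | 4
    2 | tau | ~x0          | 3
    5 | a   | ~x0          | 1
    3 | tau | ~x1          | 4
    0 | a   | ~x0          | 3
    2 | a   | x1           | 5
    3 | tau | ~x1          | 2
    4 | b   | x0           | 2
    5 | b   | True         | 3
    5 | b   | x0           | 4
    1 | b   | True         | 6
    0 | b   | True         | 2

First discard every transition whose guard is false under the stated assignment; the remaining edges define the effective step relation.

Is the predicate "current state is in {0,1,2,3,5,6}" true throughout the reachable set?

Answer: INVARIANT VIOLATED at state 4

Analysis:
Safe = {0,1,2,3,5,6}
Reach set: {0,2,3,4,5}
  0: safe
  2: safe
  3: safe
  4: VIOLATES
  5: safe
reach 4 via b·a·b — violates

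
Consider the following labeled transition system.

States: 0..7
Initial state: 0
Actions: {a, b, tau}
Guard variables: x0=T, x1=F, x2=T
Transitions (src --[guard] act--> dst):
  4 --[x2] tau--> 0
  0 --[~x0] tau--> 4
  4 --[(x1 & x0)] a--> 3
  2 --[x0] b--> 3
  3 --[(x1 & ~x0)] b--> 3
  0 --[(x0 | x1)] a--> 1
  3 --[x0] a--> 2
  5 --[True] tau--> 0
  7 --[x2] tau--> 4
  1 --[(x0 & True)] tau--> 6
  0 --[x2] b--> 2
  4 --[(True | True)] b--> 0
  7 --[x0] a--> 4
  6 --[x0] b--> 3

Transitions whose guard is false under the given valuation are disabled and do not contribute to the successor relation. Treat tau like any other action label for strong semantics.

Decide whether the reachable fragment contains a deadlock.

Answer: DEADLOCK-FREE

Working:
R = {0,1,2,3,6}
  0: a→1  b→2  [deg 2]
  1: tau→6  [deg 1]
  2: b→3  [deg 1]
  3: a→2  [deg 1]
  6: b→3  [deg 1]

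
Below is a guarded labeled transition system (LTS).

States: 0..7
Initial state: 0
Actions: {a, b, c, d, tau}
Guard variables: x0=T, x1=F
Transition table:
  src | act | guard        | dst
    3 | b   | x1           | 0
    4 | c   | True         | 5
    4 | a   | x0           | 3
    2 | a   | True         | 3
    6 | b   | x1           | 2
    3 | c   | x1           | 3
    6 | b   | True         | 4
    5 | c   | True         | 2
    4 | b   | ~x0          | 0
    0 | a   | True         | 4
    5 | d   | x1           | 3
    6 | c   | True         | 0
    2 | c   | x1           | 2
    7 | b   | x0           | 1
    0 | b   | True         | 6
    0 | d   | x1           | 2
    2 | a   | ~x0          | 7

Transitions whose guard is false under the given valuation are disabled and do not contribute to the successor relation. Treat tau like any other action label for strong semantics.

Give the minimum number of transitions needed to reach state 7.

Answer: UNREACHABLE

Working:
BFS to 7:
  depth 0: {0}
  depth 1: {4,6}
  depth 2: {3,5}
  depth 3: {2}
7 never appears.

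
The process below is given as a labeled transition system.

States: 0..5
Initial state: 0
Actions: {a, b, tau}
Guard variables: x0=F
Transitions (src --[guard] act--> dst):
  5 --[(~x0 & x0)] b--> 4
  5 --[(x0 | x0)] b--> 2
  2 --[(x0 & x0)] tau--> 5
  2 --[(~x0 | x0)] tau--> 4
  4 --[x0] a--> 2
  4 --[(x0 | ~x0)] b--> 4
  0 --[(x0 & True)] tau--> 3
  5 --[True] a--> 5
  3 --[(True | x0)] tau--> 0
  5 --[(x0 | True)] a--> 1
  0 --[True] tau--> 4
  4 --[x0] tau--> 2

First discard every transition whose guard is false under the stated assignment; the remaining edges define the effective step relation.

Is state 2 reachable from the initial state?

6 transition(s) survive guard evaluation.
Layer 0: {0}
Layer 1: {4}  total {0,4}
Reachable = {0,4}

Answer: UNREACHABLE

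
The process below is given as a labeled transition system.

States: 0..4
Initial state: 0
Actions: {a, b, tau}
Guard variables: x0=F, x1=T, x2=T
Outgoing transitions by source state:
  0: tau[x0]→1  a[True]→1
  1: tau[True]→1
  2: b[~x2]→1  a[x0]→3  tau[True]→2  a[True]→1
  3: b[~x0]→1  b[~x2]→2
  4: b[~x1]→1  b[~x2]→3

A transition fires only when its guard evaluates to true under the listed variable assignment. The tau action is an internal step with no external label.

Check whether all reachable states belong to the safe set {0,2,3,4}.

Inv-set: {0,2,3,4}
Reachable = {0,1}
  0: ok
  1: outside
witness against invariant: a → 1

Answer: INVARIANT VIOLATED at state 1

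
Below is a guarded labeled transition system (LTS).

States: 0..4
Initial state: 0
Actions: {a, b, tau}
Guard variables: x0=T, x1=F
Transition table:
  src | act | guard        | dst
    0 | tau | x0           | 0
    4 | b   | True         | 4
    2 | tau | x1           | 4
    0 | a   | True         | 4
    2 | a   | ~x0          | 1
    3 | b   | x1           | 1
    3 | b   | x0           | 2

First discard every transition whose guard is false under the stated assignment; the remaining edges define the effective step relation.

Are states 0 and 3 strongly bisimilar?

Bisimulation quotient by refinement:
  round 0: {{0,1,2,3,4}}
  round 1: {{0},{1,2},{3,4}}
  round 2: {{0},{1,2},{3},{4}}
Fixed point at round 3; 4 class(es).
class of 0: {0}; class of 3: {3}

Answer: NOT BISIMILAR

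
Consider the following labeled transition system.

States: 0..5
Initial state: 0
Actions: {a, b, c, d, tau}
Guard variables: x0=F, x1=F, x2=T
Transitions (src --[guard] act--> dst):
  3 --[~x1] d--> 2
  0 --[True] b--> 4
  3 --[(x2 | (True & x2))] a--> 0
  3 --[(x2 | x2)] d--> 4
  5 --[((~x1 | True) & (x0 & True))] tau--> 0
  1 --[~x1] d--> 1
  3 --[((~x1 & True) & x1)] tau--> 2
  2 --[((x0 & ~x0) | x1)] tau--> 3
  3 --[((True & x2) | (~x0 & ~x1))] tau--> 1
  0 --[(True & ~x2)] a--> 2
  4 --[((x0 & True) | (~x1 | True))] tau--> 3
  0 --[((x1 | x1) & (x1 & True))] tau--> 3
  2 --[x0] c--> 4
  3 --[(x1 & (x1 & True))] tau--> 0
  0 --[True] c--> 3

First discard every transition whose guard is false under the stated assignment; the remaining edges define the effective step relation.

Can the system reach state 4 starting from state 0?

After dropping false guards: 8 live edges.
Layer 0: {0}
Layer 1: {3,4}  total {0,3,4}
Layer 2: {1,2}  total {0,1,2,3,4}
Reachable = {0,1,2,3,4}
Path to 4: b

Answer: REACHABLE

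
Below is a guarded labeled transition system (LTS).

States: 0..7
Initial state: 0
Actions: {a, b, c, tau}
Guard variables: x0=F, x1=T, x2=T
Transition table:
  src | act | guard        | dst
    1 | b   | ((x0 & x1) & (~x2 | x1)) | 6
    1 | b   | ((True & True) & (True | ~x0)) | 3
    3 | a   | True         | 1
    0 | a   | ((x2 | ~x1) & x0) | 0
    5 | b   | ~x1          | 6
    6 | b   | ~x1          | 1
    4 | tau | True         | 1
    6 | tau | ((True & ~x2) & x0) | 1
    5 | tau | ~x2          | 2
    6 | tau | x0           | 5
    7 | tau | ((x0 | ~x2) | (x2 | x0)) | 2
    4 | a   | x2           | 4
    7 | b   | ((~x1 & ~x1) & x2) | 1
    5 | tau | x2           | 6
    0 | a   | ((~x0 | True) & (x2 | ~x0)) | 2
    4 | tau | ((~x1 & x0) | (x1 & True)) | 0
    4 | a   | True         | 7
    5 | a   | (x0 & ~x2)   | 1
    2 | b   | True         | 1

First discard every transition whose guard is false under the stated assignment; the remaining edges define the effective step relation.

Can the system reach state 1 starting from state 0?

10 transition(s) survive guard evaluation.
depth 0: {0}
depth 1: {2}  now seen {0,2}
depth 2: {1}  now seen {0,1,2}
depth 3: {3}  now seen {0,1,2,3}
Reach set: {0,1,2,3}
trace reaching 1: a·b

Answer: REACHABLE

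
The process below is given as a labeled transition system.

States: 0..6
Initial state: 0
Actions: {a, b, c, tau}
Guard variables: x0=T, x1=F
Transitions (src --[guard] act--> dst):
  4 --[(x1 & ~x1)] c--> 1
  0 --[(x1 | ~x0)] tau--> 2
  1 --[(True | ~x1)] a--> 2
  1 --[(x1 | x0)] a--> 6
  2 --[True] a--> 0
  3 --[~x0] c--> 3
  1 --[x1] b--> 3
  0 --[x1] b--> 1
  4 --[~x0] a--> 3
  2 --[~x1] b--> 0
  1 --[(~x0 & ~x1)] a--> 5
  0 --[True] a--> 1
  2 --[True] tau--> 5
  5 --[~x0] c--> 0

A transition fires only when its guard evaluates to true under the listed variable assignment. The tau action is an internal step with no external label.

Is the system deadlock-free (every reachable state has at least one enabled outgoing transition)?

R = {0,1,2,5,6}
  0: a→1  [1 exit(s)]
  1: a→2  a→6  [2 exit(s)]
  2: a→0  b→0  tau→5  [3 exit(s)]
  5: ∅  [deadlock]
  6: ∅  [deadlock]
witness 5: a·a·tau

Answer: DEADLOCK at state 5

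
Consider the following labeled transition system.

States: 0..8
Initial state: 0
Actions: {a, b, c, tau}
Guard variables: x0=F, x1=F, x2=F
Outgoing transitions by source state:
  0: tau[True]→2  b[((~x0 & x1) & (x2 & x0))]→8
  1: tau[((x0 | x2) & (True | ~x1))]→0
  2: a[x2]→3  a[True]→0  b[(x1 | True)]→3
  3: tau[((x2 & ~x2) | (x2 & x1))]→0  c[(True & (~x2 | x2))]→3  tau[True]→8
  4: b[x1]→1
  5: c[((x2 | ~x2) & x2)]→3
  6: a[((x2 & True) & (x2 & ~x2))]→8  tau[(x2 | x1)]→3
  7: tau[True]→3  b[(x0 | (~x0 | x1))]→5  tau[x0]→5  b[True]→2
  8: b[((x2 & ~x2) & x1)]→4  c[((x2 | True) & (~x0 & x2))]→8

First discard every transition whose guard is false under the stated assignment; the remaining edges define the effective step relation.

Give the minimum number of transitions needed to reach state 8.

Layered search for 8:
  L0 = {0}
  L1 = {2}
  L2 = {3}
  L3 = {8}
first hit 8 at d=3 via tau·b·tau

Answer: 3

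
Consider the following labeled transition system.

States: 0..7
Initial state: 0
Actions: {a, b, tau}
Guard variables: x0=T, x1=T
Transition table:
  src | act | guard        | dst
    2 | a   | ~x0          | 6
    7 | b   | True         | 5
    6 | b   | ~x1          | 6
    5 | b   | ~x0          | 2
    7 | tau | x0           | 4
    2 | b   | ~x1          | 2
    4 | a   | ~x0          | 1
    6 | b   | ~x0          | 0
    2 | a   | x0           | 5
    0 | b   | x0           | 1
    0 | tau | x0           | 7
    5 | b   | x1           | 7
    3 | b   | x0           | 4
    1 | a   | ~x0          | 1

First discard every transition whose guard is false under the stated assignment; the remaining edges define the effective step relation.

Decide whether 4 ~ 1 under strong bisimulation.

Answer: BISIMILAR

Analysis:
Compute ~ classes (split until stable):
  P[0] = {{0,1,2,3,4,5,6,7}}
  P[1] = {{0,7},{1,4,6},{2},{3,5}}
  P[2] = {{0},{1,4,6},{2},{3},{5},{7}}
stable after 3 split(s): 6 block(s)
[4]={1,4,6}  [1]={1,4,6}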